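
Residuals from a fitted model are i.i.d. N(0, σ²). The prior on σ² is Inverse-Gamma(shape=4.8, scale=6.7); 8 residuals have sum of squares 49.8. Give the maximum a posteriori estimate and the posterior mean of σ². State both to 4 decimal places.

Posterior: Inverse-Gamma(shape = 4.8+8/2 = 8.8, scale = 6.7+49.8/2 = 31.6).
Mode = β/(α+1) = 31.6/9.8 = 3.2245.
Mean = β/(α−1) = 31.6/7.8 = 4.0513.

σ²_MAP = 3.2245, E[σ²|data] = 4.0513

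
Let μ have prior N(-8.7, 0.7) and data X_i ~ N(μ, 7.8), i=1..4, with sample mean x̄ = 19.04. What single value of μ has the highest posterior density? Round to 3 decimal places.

Posterior for μ is Normal. Precision-weighted mean: (1/0.7·-8.7 + 4/7.8·19.04) / (1/0.7 + 4/7.8) = -1.372.
A Normal posterior is symmetric, so mode = mean.
This is the posterior mode — the MAP estimate.

-1.372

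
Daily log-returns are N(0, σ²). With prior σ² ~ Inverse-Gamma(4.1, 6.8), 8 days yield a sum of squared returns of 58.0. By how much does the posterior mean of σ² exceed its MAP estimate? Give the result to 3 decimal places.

Posterior: Inverse-Gamma(shape = 4.1+8/2 = 8.1, scale = 6.8+58.0/2 = 35.8).
Mode = β/(α+1) = 35.8/9.1 = 3.934.
Mean = β/(α−1) = 35.8/7.1 = 5.042.
Difference = 5.042 − 3.934 = 1.108.

1.108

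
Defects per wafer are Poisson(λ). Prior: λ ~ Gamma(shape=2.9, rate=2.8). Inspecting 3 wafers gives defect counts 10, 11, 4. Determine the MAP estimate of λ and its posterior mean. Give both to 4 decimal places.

MAP = 4.6379; posterior mean = 4.8103

Σ counts = 25. Posterior: Gamma(shape = 2.9+25 = 27.9, rate = 2.8+3 = 5.8).
Mode = (α−1)/β = 26.9/5.8 = 4.6379.
Mean = α/β = 27.9/5.8 = 4.8103.
The mean is pulled above the mode by the posterior's right skew.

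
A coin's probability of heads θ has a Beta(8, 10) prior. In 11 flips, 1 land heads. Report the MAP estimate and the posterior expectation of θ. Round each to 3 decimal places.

θ_MAP = 0.296, E[θ|data] = 0.310

Posterior: Beta(8+1, 10+10) = Beta(9, 20).
Mode = (9−1)/(9+20−2) = 8/27 = 0.296.
Mean = 9/(9+20) = 9/29 = 0.310.
The mean is pulled above the mode by the posterior's right skew.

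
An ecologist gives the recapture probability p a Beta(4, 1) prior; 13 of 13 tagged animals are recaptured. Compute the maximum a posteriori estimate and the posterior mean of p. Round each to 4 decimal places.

MAP = 1.0000, posterior mean = 0.9444

Posterior: Beta(4+13, 1+0) = Beta(17, 1).
Since β = 1 ≤ 1 and α > 1, the Beta density is monotone increasing on [0,1]; the mode is at 1.
Mean = 17/(17+1) = 0.9444.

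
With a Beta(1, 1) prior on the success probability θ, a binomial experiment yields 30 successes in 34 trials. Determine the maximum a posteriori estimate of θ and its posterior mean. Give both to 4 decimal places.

maximum a posteriori estimate = 0.8824, posterior mean = 0.8611

Posterior: Beta(1+30, 1+4) = Beta(31, 5).
Mode = (31−1)/(31+5−2) = 30/34 = 0.8824.
With a flat prior the MAP equals the MLE, 30/34.
Mean = 31/(31+5) = 31/36 = 0.8611.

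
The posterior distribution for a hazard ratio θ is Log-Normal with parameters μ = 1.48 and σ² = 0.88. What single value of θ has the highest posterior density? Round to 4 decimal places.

1.8221

Mode = exp(μ − σ²) = exp(0.60) = 1.8221.
Mean = exp(μ + σ²/2) = exp(1.920) = 6.8210.
This is the posterior mode — the MAP estimate.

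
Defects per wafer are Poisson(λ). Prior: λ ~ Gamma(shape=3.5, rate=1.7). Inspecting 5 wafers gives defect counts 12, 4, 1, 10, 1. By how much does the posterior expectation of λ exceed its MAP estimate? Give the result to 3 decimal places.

Σ counts = 28. Posterior: Gamma(shape = 3.5+28 = 31.5, rate = 1.7+5 = 6.7).
Mode = (α−1)/β = 30.5/6.7 = 4.552.
Mean = α/β = 31.5/6.7 = 4.701.
Difference = 4.701 − 4.552 = 0.149.
Right-skewed posterior ⇒ mode < mean.

0.149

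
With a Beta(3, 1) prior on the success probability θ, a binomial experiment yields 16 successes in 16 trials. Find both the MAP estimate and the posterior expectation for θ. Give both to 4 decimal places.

MAP = 1.0000, posterior mean = 0.9500

Posterior: Beta(3+16, 1+0) = Beta(19, 1).
Since β = 1 ≤ 1 and α > 1, the Beta density is monotone increasing on [0,1]; the mode is at 1.
Mean = 19/(19+1) = 0.9500.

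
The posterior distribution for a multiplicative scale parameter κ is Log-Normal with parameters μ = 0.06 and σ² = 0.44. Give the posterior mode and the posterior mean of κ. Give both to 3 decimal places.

posterior mode = 0.684, posterior mean = 1.323

Mode = exp(μ − σ²) = exp(-0.38) = 0.684.
Mean = exp(μ + σ²/2) = exp(0.280) = 1.323.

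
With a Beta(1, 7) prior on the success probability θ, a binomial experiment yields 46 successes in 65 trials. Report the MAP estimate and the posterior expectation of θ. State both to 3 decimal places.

Posterior: Beta(1+46, 7+19) = Beta(47, 26).
Mode = (47−1)/(47+26−2) = 46/71 = 0.648.
Mean = 47/(47+26) = 47/73 = 0.644.

MAP: 0.648. Posterior mean: 0.644.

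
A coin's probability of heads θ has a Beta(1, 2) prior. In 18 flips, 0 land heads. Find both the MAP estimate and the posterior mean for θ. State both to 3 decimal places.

Posterior: Beta(1+0, 2+18) = Beta(1, 20).
Since α = 1 ≤ 1 and β > 1, the Beta density is monotone decreasing on [0,1]; the mode is at 0.
Mean = 1/(1+20) = 0.048.

MAP = 0.000, posterior mean = 0.048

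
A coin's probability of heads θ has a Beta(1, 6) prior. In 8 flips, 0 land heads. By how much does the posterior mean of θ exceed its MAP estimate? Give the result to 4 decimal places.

0.0667

Posterior: Beta(1+0, 6+8) = Beta(1, 14).
Since α = 1 ≤ 1 and β > 1, the Beta density is monotone decreasing on [0,1]; the mode is at 0.
Mean = 1/(1+14) = 0.0667.
Difference = 0.0667 − 0.0000 = 0.0667.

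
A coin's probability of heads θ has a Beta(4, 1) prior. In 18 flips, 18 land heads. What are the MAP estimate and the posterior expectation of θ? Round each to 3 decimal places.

MAP = 1.000, posterior mean = 0.957

Posterior: Beta(4+18, 1+0) = Beta(22, 1).
Since β = 1 ≤ 1 and α > 1, the Beta density is monotone increasing on [0,1]; the mode is at 1.
Mean = 22/(22+1) = 0.957.
Left-skewed posterior ⇒ mean < mode.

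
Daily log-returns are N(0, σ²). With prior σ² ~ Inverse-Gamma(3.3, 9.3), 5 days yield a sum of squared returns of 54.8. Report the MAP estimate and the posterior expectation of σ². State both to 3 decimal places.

Posterior: Inverse-Gamma(shape = 3.3+5/2 = 5.8, scale = 9.3+54.8/2 = 36.7).
Mode = β/(α+1) = 36.7/6.8 = 5.397.
Mean = β/(α−1) = 36.7/4.8 = 7.646.

MAP estimate = 5.397, posterior expectation = 7.646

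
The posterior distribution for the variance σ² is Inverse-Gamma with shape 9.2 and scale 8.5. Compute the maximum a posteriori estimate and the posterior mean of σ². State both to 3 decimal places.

Mode = β/(α+1) = 8.5/10.2 = 0.833.
Mean = β/(α−1) = 8.5/8.2 = 1.037.
Mean > mode: the posterior has a right tail.

MAP: 0.833. Posterior mean: 1.037.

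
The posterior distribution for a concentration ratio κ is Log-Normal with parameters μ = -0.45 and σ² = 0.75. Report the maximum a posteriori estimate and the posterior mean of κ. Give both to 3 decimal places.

MAP: 0.301. Posterior mean: 0.928.

Mode = exp(μ − σ²) = exp(-1.20) = 0.301.
Mean = exp(μ + σ²/2) = exp(-0.075) = 0.928.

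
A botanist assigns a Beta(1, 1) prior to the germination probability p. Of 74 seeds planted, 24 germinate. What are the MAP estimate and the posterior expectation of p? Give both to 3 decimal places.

p_MAP = 0.324, E[p|data] = 0.329

Posterior: Beta(1+24, 1+50) = Beta(25, 51).
Mode = (25−1)/(25+51−2) = 24/74 = 0.324.
With a flat prior the MAP equals the MLE, 24/74.
Mean = 25/(25+51) = 25/76 = 0.329.
The mean is pulled above the mode by the posterior's right skew.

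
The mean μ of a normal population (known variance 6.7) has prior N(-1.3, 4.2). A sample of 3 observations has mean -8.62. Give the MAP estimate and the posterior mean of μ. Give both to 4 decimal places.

μ_MAP = -6.0789, E[μ|data] = -6.0789

Posterior for μ is Normal. Precision-weighted mean: (1/4.2·-1.3 + 3/6.7·-8.62) / (1/4.2 + 3/6.7) = -6.0789.
A Normal posterior is symmetric, so mode = mean.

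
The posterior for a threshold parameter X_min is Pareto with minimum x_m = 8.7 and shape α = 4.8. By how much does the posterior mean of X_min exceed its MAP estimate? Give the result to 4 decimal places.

The Pareto density is strictly decreasing on [x_m, ∞), so the mode is x_m = 8.7000.
Mean = α·x_m/(α−1) = 4.8·8.7/3.8 = 10.9895.
Difference = 10.9895 − 8.7000 = 2.2895.

2.2895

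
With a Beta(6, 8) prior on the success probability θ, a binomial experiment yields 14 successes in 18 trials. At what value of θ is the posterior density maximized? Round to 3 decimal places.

Posterior: Beta(6+14, 8+4) = Beta(20, 12).
Mode = (20−1)/(20+12−2) = 19/30 = 0.633.
Mean = 20/(20+12) = 20/32 = 0.625.
This is the posterior mode — the MAP estimate.

0.633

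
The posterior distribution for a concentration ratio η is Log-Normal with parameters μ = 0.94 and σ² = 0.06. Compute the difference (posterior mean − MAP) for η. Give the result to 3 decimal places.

0.227

Mode = exp(μ − σ²) = exp(0.88) = 2.411.
Mean = exp(μ + σ²/2) = exp(0.970) = 2.638.
Difference = 2.638 − 2.411 = 0.227.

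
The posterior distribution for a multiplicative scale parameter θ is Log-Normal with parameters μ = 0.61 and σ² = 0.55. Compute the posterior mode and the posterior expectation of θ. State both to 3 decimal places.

Mode = exp(μ − σ²) = exp(0.06) = 1.062.
Mean = exp(μ + σ²/2) = exp(0.885) = 2.423.

MAP: 1.062. Posterior mean: 2.423.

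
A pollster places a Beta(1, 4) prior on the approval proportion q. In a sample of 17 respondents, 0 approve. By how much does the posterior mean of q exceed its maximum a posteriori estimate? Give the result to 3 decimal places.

0.045

Posterior: Beta(1+0, 4+17) = Beta(1, 21).
Since α = 1 ≤ 1 and β > 1, the Beta density is monotone decreasing on [0,1]; the mode is at 0.
Mean = 1/(1+21) = 0.045.
Difference = 0.045 − 0.000 = 0.045.
Mean > mode: the posterior has a right tail.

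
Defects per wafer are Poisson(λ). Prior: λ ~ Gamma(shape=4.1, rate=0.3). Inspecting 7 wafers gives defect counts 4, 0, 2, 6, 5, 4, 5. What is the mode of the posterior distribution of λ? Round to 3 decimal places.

3.986

Σ counts = 26. Posterior: Gamma(shape = 4.1+26 = 30.1, rate = 0.3+7 = 7.3).
Mode = (α−1)/β = 29.1/7.3 = 3.986.
Mean = α/β = 30.1/7.3 = 4.123.
This is the posterior mode — the MAP estimate.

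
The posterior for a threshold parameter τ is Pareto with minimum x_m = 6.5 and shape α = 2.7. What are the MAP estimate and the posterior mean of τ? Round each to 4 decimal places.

The Pareto density is strictly decreasing on [x_m, ∞), so the mode is x_m = 6.5000.
Mean = α·x_m/(α−1) = 2.7·6.5/1.7 = 10.3235.
The mean is pulled above the mode by the posterior's right skew.

MAP: 6.5000. Posterior mean: 10.3235.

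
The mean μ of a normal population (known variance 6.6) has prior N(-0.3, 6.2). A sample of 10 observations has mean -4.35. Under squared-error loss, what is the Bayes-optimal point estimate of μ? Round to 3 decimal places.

-3.960

Posterior for μ is Normal. Precision-weighted mean: (1/6.2·-0.3 + 10/6.6·-4.35) / (1/6.2 + 10/6.6) = -3.960.
A Normal posterior is symmetric, so mode = mean.
Squared-error loss ⇒ the optimal estimator is the posterior mean.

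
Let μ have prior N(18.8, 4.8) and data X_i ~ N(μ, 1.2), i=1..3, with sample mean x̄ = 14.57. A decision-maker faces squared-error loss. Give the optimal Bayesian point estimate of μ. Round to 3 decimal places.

Posterior for μ is Normal. Precision-weighted mean: (1/4.8·18.8 + 3/1.2·14.57) / (1/4.8 + 3/1.2) = 14.895.
A Normal posterior is symmetric, so mode = mean.
Squared-error loss ⇒ the optimal estimator is the posterior mean.

14.895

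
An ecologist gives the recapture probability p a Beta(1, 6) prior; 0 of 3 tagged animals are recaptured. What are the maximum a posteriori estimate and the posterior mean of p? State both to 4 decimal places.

Posterior: Beta(1+0, 6+3) = Beta(1, 9).
Since α = 1 ≤ 1 and β > 1, the Beta density is monotone decreasing on [0,1]; the mode is at 0.
Mean = 1/(1+9) = 0.1000.

MAP = 0.0000, posterior mean = 0.1000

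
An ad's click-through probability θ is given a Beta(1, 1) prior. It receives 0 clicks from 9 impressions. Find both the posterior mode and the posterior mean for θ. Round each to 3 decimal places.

Posterior: Beta(1+0, 1+9) = Beta(1, 10).
Since α = 1 ≤ 1 and β > 1, the Beta density is monotone decreasing on [0,1]; the mode is at 0.
Mean = 1/(1+10) = 0.091.

posterior mode = 0.000, posterior mean = 0.091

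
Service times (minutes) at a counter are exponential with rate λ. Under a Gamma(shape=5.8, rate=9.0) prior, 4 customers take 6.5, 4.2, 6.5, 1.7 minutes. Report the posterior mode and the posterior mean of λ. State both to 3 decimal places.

MAP = 0.315, posterior mean = 0.351

Σ times = 18.9. Posterior: Gamma(shape = 5.8+4 = 9.8, rate = 9.0+18.9 = 27.9).
Mode = (α−1)/β = 8.8/27.9 = 0.315.
Mean = α/β = 9.8/27.9 = 0.351.
The mean is pulled above the mode by the posterior's right skew.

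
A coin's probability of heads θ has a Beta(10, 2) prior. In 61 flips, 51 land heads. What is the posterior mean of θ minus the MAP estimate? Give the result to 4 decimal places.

Posterior: Beta(10+51, 2+10) = Beta(61, 12).
Mode = (61−1)/(61+12−2) = 60/71 = 0.8451.
Mean = 61/(61+12) = 61/73 = 0.8356.
Difference = 0.8356 − 0.8451 = -0.0095.
The posterior is left-skewed, so the mode exceeds the mean.

-0.0095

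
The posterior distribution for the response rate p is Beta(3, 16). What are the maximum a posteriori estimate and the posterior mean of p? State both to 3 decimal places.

Mode = (3−1)/(3+16−2) = 2/17 = 0.118.
Mean = 3/(3+16) = 3/19 = 0.158.
Right-skewed posterior ⇒ mode < mean.

MAP: 0.118. Posterior mean: 0.158.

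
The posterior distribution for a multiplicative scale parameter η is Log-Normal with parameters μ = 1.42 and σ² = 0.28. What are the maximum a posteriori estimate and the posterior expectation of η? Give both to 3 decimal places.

MAP = 3.127, posterior mean = 4.759

Mode = exp(μ − σ²) = exp(1.14) = 3.127.
Mean = exp(μ + σ²/2) = exp(1.560) = 4.759.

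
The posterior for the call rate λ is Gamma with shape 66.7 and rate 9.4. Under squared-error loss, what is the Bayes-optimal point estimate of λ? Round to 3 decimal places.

Mode = (α−1)/β = 65.7/9.4 = 6.989.
Mean = α/β = 66.7/9.4 = 7.096.
Squared-error loss ⇒ the optimal estimator is the posterior mean.

7.096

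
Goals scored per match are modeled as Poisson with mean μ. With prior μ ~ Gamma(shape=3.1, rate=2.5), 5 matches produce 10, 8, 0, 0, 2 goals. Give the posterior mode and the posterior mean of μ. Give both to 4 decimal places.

posterior mode = 2.9467, posterior mean = 3.0800

Σ counts = 20. Posterior: Gamma(shape = 3.1+20 = 23.1, rate = 2.5+5 = 7.5).
Mode = (α−1)/β = 22.1/7.5 = 2.9467.
Mean = α/β = 23.1/7.5 = 3.0800.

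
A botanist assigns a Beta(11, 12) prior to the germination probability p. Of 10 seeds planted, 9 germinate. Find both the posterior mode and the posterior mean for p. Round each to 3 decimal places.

p_MAP = 0.613, E[p|data] = 0.606

Posterior: Beta(11+9, 12+1) = Beta(20, 13).
Mode = (20−1)/(20+13−2) = 19/31 = 0.613.
Mean = 20/(20+13) = 20/33 = 0.606.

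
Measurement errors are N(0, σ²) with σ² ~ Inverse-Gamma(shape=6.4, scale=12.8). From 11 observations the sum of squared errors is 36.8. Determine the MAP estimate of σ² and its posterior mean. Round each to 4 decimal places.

Posterior: Inverse-Gamma(shape = 6.4+11/2 = 11.9, scale = 12.8+36.8/2 = 31.2).
Mode = β/(α+1) = 31.2/12.9 = 2.4186.
Mean = β/(α−1) = 31.2/10.9 = 2.8624.
The posterior is right-skewed, so the mean exceeds the mode.

MAP: 2.4186. Posterior mean: 2.8624.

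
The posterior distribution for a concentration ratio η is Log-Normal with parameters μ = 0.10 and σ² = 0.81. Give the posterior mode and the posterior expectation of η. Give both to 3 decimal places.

Mode = exp(μ − σ²) = exp(-0.71) = 0.492.
Mean = exp(μ + σ²/2) = exp(0.505) = 1.657.

posterior mode = 0.492, posterior expectation = 1.657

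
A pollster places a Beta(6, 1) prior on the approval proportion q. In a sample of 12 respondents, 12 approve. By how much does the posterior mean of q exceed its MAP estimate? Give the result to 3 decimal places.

Posterior: Beta(6+12, 1+0) = Beta(18, 1).
Since β = 1 ≤ 1 and α > 1, the Beta density is monotone increasing on [0,1]; the mode is at 1.
Mean = 18/(18+1) = 0.947.
Difference = 0.947 − 1.000 = -0.053.

-0.053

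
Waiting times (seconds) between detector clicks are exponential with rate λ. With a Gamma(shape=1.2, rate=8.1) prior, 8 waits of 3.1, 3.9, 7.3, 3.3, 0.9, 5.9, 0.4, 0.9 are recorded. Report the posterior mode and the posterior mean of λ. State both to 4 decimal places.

Σ times = 25.7. Posterior: Gamma(shape = 1.2+8 = 9.2, rate = 8.1+25.7 = 33.8).
Mode = (α−1)/β = 8.2/33.8 = 0.2426.
Mean = α/β = 9.2/33.8 = 0.2722.
Right-skewed posterior ⇒ mode < mean.

MAP = 0.2426, posterior mean = 0.2722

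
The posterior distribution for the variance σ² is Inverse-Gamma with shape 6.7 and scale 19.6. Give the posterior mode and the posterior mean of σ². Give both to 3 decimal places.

σ²_MAP = 2.545, E[σ²|data] = 3.439

Mode = β/(α+1) = 19.6/7.7 = 2.545.
Mean = β/(α−1) = 19.6/5.7 = 3.439.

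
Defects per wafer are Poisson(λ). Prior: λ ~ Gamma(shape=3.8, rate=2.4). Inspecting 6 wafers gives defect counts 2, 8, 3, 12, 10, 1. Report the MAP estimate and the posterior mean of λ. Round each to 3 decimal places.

Σ counts = 36. Posterior: Gamma(shape = 3.8+36 = 39.8, rate = 2.4+6 = 8.4).
Mode = (α−1)/β = 38.8/8.4 = 4.619.
Mean = α/β = 39.8/8.4 = 4.738.

MAP: 4.619. Posterior mean: 4.738.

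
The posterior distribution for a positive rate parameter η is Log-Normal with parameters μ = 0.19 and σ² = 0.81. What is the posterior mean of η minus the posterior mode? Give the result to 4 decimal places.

1.2751

Mode = exp(μ − σ²) = exp(-0.62) = 0.5379.
Mean = exp(μ + σ²/2) = exp(0.595) = 1.8130.
Difference = 1.8130 − 0.5379 = 1.2751.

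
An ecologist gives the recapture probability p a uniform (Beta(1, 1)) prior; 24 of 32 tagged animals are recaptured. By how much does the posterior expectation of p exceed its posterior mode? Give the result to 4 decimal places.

Posterior: Beta(1+24, 1+8) = Beta(25, 9).
Mode = (25−1)/(25+9−2) = 24/32 = 0.7500.
With a flat prior the MAP equals the MLE, 24/32.
Mean = 25/(25+9) = 25/34 = 0.7353.
Difference = 0.7353 − 0.7500 = -0.0147.
Mode > mean: the posterior has a left tail.

-0.0147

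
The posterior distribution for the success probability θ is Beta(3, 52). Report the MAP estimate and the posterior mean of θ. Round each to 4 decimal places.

Mode = (3−1)/(3+52−2) = 2/53 = 0.0377.
Mean = 3/(3+52) = 3/55 = 0.0545.
The mean is pulled above the mode by the posterior's right skew.

MAP = 0.0377, posterior mean = 0.0545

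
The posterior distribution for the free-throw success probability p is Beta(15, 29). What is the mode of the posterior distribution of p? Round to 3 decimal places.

Mode = (15−1)/(15+29−2) = 14/42 = 0.333.
Mean = 15/(15+29) = 15/44 = 0.341.
This is the posterior mode — the MAP estimate.

0.333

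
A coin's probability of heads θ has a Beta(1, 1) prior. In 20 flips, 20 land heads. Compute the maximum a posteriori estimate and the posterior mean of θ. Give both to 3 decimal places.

Posterior: Beta(1+20, 1+0) = Beta(21, 1).
Since β = 1 ≤ 1 and α > 1, the Beta density is monotone increasing on [0,1]; the mode is at 1.
Mean = 21/(21+1) = 0.955.
Left-skewed posterior ⇒ mean < mode.

MAP = 1.000; posterior mean = 0.955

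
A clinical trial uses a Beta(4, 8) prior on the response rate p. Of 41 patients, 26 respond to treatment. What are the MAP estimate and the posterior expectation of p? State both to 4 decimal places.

Posterior: Beta(4+26, 8+15) = Beta(30, 23).
Mode = (30−1)/(30+23−2) = 29/51 = 0.5686.
Mean = 30/(30+23) = 30/53 = 0.5660.

MAP = 0.5686; posterior mean = 0.5660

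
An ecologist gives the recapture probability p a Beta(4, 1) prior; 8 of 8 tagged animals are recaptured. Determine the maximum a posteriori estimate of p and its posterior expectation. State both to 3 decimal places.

p_MAP = 1.000, E[p|data] = 0.923

Posterior: Beta(4+8, 1+0) = Beta(12, 1).
Since β = 1 ≤ 1 and α > 1, the Beta density is monotone increasing on [0,1]; the mode is at 1.
Mean = 12/(12+1) = 0.923.
Mode > mean: the posterior has a left tail.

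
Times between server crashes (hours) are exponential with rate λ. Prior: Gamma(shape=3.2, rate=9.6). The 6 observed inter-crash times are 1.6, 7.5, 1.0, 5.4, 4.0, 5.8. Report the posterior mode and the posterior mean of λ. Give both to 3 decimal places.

Σ times = 25.3. Posterior: Gamma(shape = 3.2+6 = 9.2, rate = 9.6+25.3 = 34.9).
Mode = (α−1)/β = 8.2/34.9 = 0.235.
Mean = α/β = 9.2/34.9 = 0.264.

λ_MAP = 0.235, E[λ|data] = 0.264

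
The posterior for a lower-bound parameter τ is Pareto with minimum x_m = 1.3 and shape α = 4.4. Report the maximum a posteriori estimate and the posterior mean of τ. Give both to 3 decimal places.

MAP: 1.300. Posterior mean: 1.682.

The Pareto density is strictly decreasing on [x_m, ∞), so the mode is x_m = 1.300.
Mean = α·x_m/(α−1) = 4.4·1.3/3.4 = 1.682.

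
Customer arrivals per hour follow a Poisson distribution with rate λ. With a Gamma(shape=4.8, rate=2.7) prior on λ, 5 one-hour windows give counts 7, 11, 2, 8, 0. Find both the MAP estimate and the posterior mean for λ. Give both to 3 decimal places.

Σ counts = 28. Posterior: Gamma(shape = 4.8+28 = 32.8, rate = 2.7+5 = 7.7).
Mode = (α−1)/β = 31.8/7.7 = 4.130.
Mean = α/β = 32.8/7.7 = 4.260.
The mean is pulled above the mode by the posterior's right skew.

MAP = 4.130; posterior mean = 4.260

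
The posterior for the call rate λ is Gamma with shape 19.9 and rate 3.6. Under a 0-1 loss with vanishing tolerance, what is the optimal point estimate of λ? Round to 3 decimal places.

5.250

Mode = (α−1)/β = 18.9/3.6 = 5.250.
Mean = α/β = 19.9/3.6 = 5.528.
This is the posterior mode — the MAP estimate.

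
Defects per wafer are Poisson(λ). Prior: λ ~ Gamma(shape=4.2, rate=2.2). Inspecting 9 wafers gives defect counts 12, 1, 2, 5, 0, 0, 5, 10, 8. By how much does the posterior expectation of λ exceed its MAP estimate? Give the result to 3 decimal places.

Σ counts = 43. Posterior: Gamma(shape = 4.2+43 = 47.2, rate = 2.2+9 = 11.2).
Mode = (α−1)/β = 46.2/11.2 = 4.125.
Mean = α/β = 47.2/11.2 = 4.214.
Difference = 4.214 − 4.125 = 0.089.
The posterior is right-skewed, so the mean exceeds the mode.

0.089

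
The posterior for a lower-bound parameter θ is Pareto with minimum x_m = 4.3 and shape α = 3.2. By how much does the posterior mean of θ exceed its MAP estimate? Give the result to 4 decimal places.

The Pareto density is strictly decreasing on [x_m, ∞), so the mode is x_m = 4.3000.
Mean = α·x_m/(α−1) = 3.2·4.3/2.2 = 6.2545.
Difference = 6.2545 − 4.3000 = 1.9545.

1.9545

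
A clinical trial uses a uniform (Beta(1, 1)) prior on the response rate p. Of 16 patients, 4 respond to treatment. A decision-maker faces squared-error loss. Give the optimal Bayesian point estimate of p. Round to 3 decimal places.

Posterior: Beta(1+4, 1+12) = Beta(5, 13).
Mode = (5−1)/(5+13−2) = 4/16 = 0.250.
With a flat prior the MAP equals the MLE, 4/16.
Mean = 5/(5+13) = 5/18 = 0.278.
Squared-error loss ⇒ the optimal estimator is the posterior mean.

0.278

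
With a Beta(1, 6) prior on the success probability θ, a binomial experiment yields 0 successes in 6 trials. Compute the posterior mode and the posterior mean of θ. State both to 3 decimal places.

Posterior: Beta(1+0, 6+6) = Beta(1, 12).
Since α = 1 ≤ 1 and β > 1, the Beta density is monotone decreasing on [0,1]; the mode is at 0.
Mean = 1/(1+12) = 0.077.
The posterior is right-skewed, so the mean exceeds the mode.

θ_MAP = 0.000, E[θ|data] = 0.077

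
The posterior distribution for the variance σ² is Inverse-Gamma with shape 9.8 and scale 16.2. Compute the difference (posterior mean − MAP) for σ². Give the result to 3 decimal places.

0.341

Mode = β/(α+1) = 16.2/10.8 = 1.500.
Mean = β/(α−1) = 16.2/8.8 = 1.841.
Difference = 1.841 − 1.500 = 0.341.
Right-skewed posterior ⇒ mode < mean.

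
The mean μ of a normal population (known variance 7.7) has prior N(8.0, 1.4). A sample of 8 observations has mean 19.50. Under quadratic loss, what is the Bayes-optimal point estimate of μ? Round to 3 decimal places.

14.815

Posterior for μ is Normal. Precision-weighted mean: (1/1.4·8.0 + 8/7.7·19.50) / (1/1.4 + 8/7.7) = 14.815.
A Normal posterior is symmetric, so mode = mean.
Quadratic loss ⇒ the optimal estimator is the posterior mean.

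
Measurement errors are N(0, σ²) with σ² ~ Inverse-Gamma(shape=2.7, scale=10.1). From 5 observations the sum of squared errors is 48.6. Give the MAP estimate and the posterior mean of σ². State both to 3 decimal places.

Posterior: Inverse-Gamma(shape = 2.7+5/2 = 5.2, scale = 10.1+48.6/2 = 34.4).
Mode = β/(α+1) = 34.4/6.2 = 5.548.
Mean = β/(α−1) = 34.4/4.2 = 8.190.
Right-skewed posterior ⇒ mode < mean.

MAP estimate = 5.548, posterior mean = 8.190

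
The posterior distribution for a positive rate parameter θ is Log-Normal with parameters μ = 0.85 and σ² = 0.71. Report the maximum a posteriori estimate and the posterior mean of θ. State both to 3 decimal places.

θ_MAP = 1.150, E[θ|data] = 3.337

Mode = exp(μ − σ²) = exp(0.14) = 1.150.
Mean = exp(μ + σ²/2) = exp(1.205) = 3.337.
The posterior is right-skewed, so the mean exceeds the mode.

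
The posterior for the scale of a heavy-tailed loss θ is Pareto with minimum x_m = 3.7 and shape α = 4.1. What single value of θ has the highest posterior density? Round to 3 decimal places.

3.700

The Pareto density is strictly decreasing on [x_m, ∞), so the mode is x_m = 3.700.
Mean = α·x_m/(α−1) = 4.1·3.7/3.1 = 4.894.
This is the posterior mode — the MAP estimate.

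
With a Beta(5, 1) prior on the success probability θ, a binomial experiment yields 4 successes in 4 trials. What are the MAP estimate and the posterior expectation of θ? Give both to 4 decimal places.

Posterior: Beta(5+4, 1+0) = Beta(9, 1).
Since β = 1 ≤ 1 and α > 1, the Beta density is monotone increasing on [0,1]; the mode is at 1.
Mean = 9/(9+1) = 0.9000.
Mode > mean: the posterior has a left tail.

θ_MAP = 1.0000, E[θ|data] = 0.9000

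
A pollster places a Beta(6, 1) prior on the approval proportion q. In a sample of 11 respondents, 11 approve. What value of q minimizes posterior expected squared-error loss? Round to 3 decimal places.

Posterior: Beta(6+11, 1+0) = Beta(17, 1).
Since β = 1 ≤ 1 and α > 1, the Beta density is monotone increasing on [0,1]; the mode is at 1.
Mean = 17/(17+1) = 0.944.
Squared-error loss ⇒ the optimal estimator is the posterior mean.

0.944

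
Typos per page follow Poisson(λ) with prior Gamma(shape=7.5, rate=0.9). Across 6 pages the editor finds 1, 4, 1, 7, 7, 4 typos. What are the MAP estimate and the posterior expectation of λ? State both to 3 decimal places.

MAP = 4.420; posterior mean = 4.565

Σ counts = 24. Posterior: Gamma(shape = 7.5+24 = 31.5, rate = 0.9+6 = 6.9).
Mode = (α−1)/β = 30.5/6.9 = 4.420.
Mean = α/β = 31.5/6.9 = 4.565.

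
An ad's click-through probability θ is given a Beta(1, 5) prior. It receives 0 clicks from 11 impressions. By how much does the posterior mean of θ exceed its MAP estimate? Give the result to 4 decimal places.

0.0588

Posterior: Beta(1+0, 5+11) = Beta(1, 16).
Since α = 1 ≤ 1 and β > 1, the Beta density is monotone decreasing on [0,1]; the mode is at 0.
Mean = 1/(1+16) = 0.0588.
Difference = 0.0588 − 0.0000 = 0.0588.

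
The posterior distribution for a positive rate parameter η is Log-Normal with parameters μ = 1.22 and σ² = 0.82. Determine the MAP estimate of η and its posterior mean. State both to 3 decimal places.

MAP = 1.492; posterior mean = 5.104

Mode = exp(μ − σ²) = exp(0.40) = 1.492.
Mean = exp(μ + σ²/2) = exp(1.630) = 5.104.
Mean > mode: the posterior has a right tail.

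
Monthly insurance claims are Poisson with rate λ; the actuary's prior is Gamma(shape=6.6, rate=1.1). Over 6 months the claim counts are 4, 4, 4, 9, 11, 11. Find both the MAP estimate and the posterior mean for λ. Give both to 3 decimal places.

MAP: 6.845. Posterior mean: 6.986.

Σ counts = 43. Posterior: Gamma(shape = 6.6+43 = 49.6, rate = 1.1+6 = 7.1).
Mode = (α−1)/β = 48.6/7.1 = 6.845.
Mean = α/β = 49.6/7.1 = 6.986.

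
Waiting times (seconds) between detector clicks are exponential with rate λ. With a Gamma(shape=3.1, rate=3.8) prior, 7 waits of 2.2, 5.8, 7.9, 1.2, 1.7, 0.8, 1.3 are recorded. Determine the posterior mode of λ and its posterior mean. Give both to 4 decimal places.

MAP = 0.3684; posterior mean = 0.4089

Σ times = 20.9. Posterior: Gamma(shape = 3.1+7 = 10.1, rate = 3.8+20.9 = 24.7).
Mode = (α−1)/β = 9.1/24.7 = 0.3684.
Mean = α/β = 10.1/24.7 = 0.4089.
Mean > mode: the posterior has a right tail.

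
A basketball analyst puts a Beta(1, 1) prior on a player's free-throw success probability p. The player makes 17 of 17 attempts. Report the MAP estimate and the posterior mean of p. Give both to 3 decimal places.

Posterior: Beta(1+17, 1+0) = Beta(18, 1).
Since β = 1 ≤ 1 and α > 1, the Beta density is monotone increasing on [0,1]; the mode is at 1.
Mean = 18/(18+1) = 0.947.
The mean is pulled below the mode by the posterior's left skew.

MAP: 1.000. Posterior mean: 0.947.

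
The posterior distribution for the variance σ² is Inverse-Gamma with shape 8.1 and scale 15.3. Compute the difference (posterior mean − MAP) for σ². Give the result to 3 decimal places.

0.474

Mode = β/(α+1) = 15.3/9.1 = 1.681.
Mean = β/(α−1) = 15.3/7.1 = 2.155.
Difference = 2.155 − 1.681 = 0.474.
The mean is pulled above the mode by the posterior's right skew.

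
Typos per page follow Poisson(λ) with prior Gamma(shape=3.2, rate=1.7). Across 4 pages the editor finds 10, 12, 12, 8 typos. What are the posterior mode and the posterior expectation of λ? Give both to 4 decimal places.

λ_MAP = 7.7544, E[λ|data] = 7.9298

Σ counts = 42. Posterior: Gamma(shape = 3.2+42 = 45.2, rate = 1.7+4 = 5.7).
Mode = (α−1)/β = 44.2/5.7 = 7.7544.
Mean = α/β = 45.2/5.7 = 7.9298.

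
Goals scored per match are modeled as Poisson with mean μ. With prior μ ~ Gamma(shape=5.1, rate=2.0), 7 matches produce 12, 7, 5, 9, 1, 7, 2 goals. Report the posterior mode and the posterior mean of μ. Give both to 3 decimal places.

Σ counts = 43. Posterior: Gamma(shape = 5.1+43 = 48.1, rate = 2.0+7 = 9.0).
Mode = (α−1)/β = 47.1/9.0 = 5.233.
Mean = α/β = 48.1/9.0 = 5.344.

MAP = 5.233; posterior mean = 5.344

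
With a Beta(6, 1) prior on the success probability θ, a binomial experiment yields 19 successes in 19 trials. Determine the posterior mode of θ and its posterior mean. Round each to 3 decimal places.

Posterior: Beta(6+19, 1+0) = Beta(25, 1).
Since β = 1 ≤ 1 and α > 1, the Beta density is monotone increasing on [0,1]; the mode is at 1.
Mean = 25/(25+1) = 0.962.
The posterior is left-skewed, so the mode exceeds the mean.

MAP = 1.000, posterior mean = 0.962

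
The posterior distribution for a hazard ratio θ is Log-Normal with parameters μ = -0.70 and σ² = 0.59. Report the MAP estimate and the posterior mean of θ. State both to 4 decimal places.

Mode = exp(μ − σ²) = exp(-1.29) = 0.2753.
Mean = exp(μ + σ²/2) = exp(-0.405) = 0.6670.
Right-skewed posterior ⇒ mode < mean.

MAP = 0.2753, posterior mean = 0.6670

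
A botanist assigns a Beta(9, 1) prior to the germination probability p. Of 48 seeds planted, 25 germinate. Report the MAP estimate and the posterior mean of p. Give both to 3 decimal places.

MAP estimate = 0.589, posterior mean = 0.586

Posterior: Beta(9+25, 1+23) = Beta(34, 24).
Mode = (34−1)/(34+24−2) = 33/56 = 0.589.
Mean = 34/(34+24) = 34/58 = 0.586.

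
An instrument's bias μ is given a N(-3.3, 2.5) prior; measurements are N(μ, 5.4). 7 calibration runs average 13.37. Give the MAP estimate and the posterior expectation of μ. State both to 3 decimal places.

MAP: 9.439. Posterior mean: 9.439.

Posterior for μ is Normal. Precision-weighted mean: (1/2.5·-3.3 + 7/5.4·13.37) / (1/2.5 + 7/5.4) = 9.439.
A Normal posterior is symmetric, so mode = mean.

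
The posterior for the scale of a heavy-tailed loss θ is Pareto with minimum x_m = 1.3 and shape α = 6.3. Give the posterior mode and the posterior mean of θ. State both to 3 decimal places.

θ_MAP = 1.300, E[θ|data] = 1.545

The Pareto density is strictly decreasing on [x_m, ∞), so the mode is x_m = 1.300.
Mean = α·x_m/(α−1) = 6.3·1.3/5.3 = 1.545.
Mean > mode: the posterior has a right tail.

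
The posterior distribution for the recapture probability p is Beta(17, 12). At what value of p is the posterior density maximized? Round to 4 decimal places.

0.5926

Mode = (17−1)/(17+12−2) = 16/27 = 0.5926.
Mean = 17/(17+12) = 17/29 = 0.5862.
This is the posterior mode — the MAP estimate.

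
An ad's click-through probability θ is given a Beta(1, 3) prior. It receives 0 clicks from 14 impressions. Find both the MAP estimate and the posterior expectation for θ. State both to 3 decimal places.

Posterior: Beta(1+0, 3+14) = Beta(1, 17).
Since α = 1 ≤ 1 and β > 1, the Beta density is monotone decreasing on [0,1]; the mode is at 0.
Mean = 1/(1+17) = 0.056.

θ_MAP = 0.000, E[θ|data] = 0.056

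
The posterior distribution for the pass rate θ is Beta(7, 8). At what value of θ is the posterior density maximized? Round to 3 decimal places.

Mode = (7−1)/(7+8−2) = 6/13 = 0.462.
Mean = 7/(7+8) = 7/15 = 0.467.
This is the posterior mode — the MAP estimate.

0.462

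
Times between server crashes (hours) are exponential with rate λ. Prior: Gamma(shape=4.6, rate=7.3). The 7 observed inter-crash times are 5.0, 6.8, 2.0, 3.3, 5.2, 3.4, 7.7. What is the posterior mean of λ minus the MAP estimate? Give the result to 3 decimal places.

Σ times = 33.4. Posterior: Gamma(shape = 4.6+7 = 11.6, rate = 7.3+33.4 = 40.7).
Mode = (α−1)/β = 10.6/40.7 = 0.260.
Mean = α/β = 11.6/40.7 = 0.285.
Difference = 0.285 − 0.260 = 0.025.
The mean is pulled above the mode by the posterior's right skew.

0.025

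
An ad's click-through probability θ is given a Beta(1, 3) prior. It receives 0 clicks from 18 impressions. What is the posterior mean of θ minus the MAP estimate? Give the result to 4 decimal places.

0.0455

Posterior: Beta(1+0, 3+18) = Beta(1, 21).
Since α = 1 ≤ 1 and β > 1, the Beta density is monotone decreasing on [0,1]; the mode is at 0.
Mean = 1/(1+21) = 0.0455.
Difference = 0.0455 − 0.0000 = 0.0455.
The mean is pulled above the mode by the posterior's right skew.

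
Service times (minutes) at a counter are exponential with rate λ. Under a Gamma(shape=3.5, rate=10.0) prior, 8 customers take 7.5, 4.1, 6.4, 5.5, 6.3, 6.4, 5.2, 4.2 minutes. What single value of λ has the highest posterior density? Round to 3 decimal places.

Σ times = 45.6. Posterior: Gamma(shape = 3.5+8 = 11.5, rate = 10.0+45.6 = 55.6).
Mode = (α−1)/β = 10.5/55.6 = 0.189.
Mean = α/β = 11.5/55.6 = 0.207.
This is the posterior mode — the MAP estimate.

0.189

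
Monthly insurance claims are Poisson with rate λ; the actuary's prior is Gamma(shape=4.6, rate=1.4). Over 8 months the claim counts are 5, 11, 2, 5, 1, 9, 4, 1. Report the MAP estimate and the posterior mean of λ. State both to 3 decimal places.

Σ counts = 38. Posterior: Gamma(shape = 4.6+38 = 42.6, rate = 1.4+8 = 9.4).
Mode = (α−1)/β = 41.6/9.4 = 4.426.
Mean = α/β = 42.6/9.4 = 4.532.
Mean > mode: the posterior has a right tail.

MAP: 4.426. Posterior mean: 4.532.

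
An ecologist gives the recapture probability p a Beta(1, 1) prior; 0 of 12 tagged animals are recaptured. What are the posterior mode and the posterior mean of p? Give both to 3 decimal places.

MAP = 0.000, posterior mean = 0.071

Posterior: Beta(1+0, 1+12) = Beta(1, 13).
Since α = 1 ≤ 1 and β > 1, the Beta density is monotone decreasing on [0,1]; the mode is at 0.
Mean = 1/(1+13) = 0.071.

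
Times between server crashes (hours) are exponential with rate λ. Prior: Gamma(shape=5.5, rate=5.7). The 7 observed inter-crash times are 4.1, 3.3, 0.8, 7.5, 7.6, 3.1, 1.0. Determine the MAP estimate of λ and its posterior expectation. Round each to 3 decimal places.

MAP = 0.347; posterior mean = 0.378

Σ times = 27.4. Posterior: Gamma(shape = 5.5+7 = 12.5, rate = 5.7+27.4 = 33.1).
Mode = (α−1)/β = 11.5/33.1 = 0.347.
Mean = α/β = 12.5/33.1 = 0.378.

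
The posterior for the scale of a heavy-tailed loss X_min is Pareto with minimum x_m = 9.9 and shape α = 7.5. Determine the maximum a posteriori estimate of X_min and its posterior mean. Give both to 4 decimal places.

maximum a posteriori estimate = 9.9000, posterior mean = 11.4231

The Pareto density is strictly decreasing on [x_m, ∞), so the mode is x_m = 9.9000.
Mean = α·x_m/(α−1) = 7.5·9.9/6.5 = 11.4231.
The mean is pulled above the mode by the posterior's right skew.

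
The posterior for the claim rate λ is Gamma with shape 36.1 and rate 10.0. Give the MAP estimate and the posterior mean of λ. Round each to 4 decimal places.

MAP = 3.5100, posterior mean = 3.6100

Mode = (α−1)/β = 35.1/10.0 = 3.5100.
Mean = α/β = 36.1/10.0 = 3.6100.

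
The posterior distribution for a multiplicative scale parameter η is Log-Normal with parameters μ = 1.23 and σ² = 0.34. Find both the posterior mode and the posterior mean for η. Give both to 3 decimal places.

Mode = exp(μ − σ²) = exp(0.89) = 2.435.
Mean = exp(μ + σ²/2) = exp(1.400) = 4.055.

MAP = 2.435; posterior mean = 4.055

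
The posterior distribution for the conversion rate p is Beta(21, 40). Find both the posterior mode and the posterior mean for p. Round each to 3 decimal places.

p_MAP = 0.339, E[p|data] = 0.344

Mode = (21−1)/(21+40−2) = 20/59 = 0.339.
Mean = 21/(21+40) = 21/61 = 0.344.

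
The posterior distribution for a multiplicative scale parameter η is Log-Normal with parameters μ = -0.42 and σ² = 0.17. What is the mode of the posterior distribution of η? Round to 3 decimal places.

0.554

Mode = exp(μ − σ²) = exp(-0.59) = 0.554.
Mean = exp(μ + σ²/2) = exp(-0.335) = 0.715.
This is the posterior mode — the MAP estimate.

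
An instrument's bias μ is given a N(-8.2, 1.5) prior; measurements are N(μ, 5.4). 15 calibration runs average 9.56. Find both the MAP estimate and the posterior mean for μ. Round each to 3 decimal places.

Posterior for μ is Normal. Precision-weighted mean: (1/1.5·-8.2 + 15/5.4·9.56) / (1/1.5 + 15/5.4) = 6.123.
A Normal posterior is symmetric, so mode = mean.

μ_MAP = 6.123, E[μ|data] = 6.123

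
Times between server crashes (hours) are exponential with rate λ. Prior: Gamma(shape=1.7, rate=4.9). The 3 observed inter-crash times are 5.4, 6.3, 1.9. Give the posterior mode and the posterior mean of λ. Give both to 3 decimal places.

MAP: 0.200. Posterior mean: 0.254.

Σ times = 13.6. Posterior: Gamma(shape = 1.7+3 = 4.7, rate = 4.9+13.6 = 18.5).
Mode = (α−1)/β = 3.7/18.5 = 0.200.
Mean = α/β = 4.7/18.5 = 0.254.
Right-skewed posterior ⇒ mode < mean.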